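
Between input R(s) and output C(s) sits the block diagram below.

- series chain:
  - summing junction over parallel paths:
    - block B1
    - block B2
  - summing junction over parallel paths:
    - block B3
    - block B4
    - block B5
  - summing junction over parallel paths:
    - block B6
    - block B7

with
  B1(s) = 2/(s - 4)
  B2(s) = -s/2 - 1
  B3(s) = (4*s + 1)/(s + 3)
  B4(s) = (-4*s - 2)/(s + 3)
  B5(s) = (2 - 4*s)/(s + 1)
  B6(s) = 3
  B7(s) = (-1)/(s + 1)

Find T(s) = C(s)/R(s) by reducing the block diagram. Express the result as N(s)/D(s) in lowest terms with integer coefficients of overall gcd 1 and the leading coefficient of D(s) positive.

(1) add B1, B2 (parallel) = (-s^2 + 2*s + 12)/(2*s - 8)
(2) add B3, B4, B5 (parallel) = (-4*s^2 - 11*s + 5)/(s^2 + 4*s + 3)
(3) combine B6, B7 in parallel = (3*s + 2)/(s + 1)
(4) series reduction of (B1+B2), (B3+B4+B5), (B6+B7); the result is T(s) itself (integer coefficients, no common factor, positive leading denominator coefficient)

Answer: (12*s^5 + 17*s^4 - 219*s^3 - 516*s^2 - 64*s + 120)/(2*s^4 + 2*s^3 - 26*s^2 - 50*s - 24)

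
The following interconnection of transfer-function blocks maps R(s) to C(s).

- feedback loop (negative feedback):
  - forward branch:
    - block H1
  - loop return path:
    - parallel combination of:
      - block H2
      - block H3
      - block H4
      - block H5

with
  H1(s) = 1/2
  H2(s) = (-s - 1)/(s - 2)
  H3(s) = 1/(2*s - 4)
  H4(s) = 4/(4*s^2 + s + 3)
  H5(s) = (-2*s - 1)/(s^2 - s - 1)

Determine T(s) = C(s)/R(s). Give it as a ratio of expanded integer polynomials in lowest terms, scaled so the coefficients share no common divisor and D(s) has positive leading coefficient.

Step 1 - reduce the parallel group H2, H3, H4, H5 -> (-8*s^5 - 14*s^4 + 35*s^3 - 4*s^2 + 40*s + 31)/(8*s^5 - 22*s^4 + 8*s^3 + 10*s + 12)
Step 2 - apply the feedback formula to H1, (H2+H3+H4+H5); the result is T(s) itself (integer coefficients, no common factor, positive leading denominator coefficient)

Hence the answer: (8*s^5 - 22*s^4 + 8*s^3 + 10*s + 12)/(8*s^5 - 58*s^4 + 51*s^3 - 4*s^2 + 60*s + 55)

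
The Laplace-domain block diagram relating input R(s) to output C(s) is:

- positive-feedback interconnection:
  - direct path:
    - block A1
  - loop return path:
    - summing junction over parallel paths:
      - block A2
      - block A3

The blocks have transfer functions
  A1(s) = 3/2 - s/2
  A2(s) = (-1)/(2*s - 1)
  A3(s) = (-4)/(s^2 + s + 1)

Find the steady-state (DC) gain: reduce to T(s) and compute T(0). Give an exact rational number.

Step 1: sum the parallel branches A2, A3, giving (-s^2 - 9*s + 3)/(2*s^3 + s^2 + s - 1)
Step 2: feedback reduction of A1, (A2+A3), giving (-2*s^4 + 5*s^3 + 2*s^2 + 4*s - 3)/(3*s^3 - 4*s^2 + 32*s - 11)
The step-2 result is T(s). Setting s = 0: T(0) = -3/(-11) = 3/11.

Hence the answer: 3/11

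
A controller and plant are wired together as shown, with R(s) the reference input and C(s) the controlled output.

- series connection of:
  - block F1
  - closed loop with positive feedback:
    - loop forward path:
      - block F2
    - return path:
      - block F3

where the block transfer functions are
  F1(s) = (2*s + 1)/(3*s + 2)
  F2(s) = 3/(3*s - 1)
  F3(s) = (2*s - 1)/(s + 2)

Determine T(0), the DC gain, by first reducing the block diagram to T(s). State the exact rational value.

(1) collapse the loop (F2 forward, F3 return) = (3*s + 6)/(3*s^2 - s + 1)
(2) cascade F1, [F2/(1-F2*F3)] = (6*s^2 + 15*s + 6)/(9*s^3 + 3*s^2 + s + 2)
DC gain: substitute s = 0 into T(s) from step 2: T(0) = 6/2 = 3.

Hence the answer: 3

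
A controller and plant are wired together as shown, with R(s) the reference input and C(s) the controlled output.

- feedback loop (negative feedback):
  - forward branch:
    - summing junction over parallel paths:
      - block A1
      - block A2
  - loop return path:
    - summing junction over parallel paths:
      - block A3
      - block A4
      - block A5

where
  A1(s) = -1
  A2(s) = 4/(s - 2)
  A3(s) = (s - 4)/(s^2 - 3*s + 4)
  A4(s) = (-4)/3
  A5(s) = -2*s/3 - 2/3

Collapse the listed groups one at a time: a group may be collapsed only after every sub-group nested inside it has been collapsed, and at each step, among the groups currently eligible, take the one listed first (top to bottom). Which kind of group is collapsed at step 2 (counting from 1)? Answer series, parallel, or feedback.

Answer: parallel

Working:
Step 1 - parallel reduction of A1, A2
Step 2 - combine A3, A4, A5 in parallel
Step 3 - collapse the loop ((A1+A2) forward, (A3+A4+A5) return)
Step 2: parallel.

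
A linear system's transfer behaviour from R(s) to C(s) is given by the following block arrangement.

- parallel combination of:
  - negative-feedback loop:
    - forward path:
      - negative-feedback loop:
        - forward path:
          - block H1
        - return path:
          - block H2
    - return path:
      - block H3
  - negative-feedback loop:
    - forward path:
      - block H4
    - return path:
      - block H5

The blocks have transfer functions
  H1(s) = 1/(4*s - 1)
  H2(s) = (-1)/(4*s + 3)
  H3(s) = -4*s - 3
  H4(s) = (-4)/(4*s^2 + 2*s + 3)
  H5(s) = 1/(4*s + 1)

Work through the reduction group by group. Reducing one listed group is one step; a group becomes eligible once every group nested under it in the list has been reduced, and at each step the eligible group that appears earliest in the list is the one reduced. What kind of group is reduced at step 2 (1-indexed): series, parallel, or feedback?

Reducing step by step:

Step 1. close the feedback loop around H1, H2
Step 2. apply the feedback formula to [H1/(1+H1*H2)], H3
Step 3. reduce the feedback loop with forward H4 and return H5
Step 4. reduce the parallel group [[H1/(1+H1*H2)]/(1+[H1/(1+H1*H2)]*H3)], [H4/(1+H4*H5)]
Step 2 collapses a feedback group.

Answer: feedback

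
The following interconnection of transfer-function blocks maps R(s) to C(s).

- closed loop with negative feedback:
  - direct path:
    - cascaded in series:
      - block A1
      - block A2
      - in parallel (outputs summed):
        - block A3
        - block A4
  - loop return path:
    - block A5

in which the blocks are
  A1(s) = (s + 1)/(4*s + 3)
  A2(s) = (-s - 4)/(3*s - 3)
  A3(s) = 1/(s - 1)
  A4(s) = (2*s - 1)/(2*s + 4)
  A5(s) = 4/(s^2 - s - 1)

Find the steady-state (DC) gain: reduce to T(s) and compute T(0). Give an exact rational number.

Answer: -5/29

Working:
[1] reduce the parallel group A3, A4, giving (2*s^2 - s + 5)/(2*s^2 + 2*s - 4)
[2] reduce the series chain A1, A2, (A3+A4), giving (-2*s^4 - 9*s^3 - 8*s^2 - 21*s - 20)/(24*s^4 + 18*s^3 - 72*s^2 - 6*s + 36)
[3] feedback reduction of (A1*A2*(A3+A4)), A5, giving (-2*s^6 - 7*s^5 + 3*s^4 - 4*s^3 + 9*s^2 + 41*s + 20)/(24*s^6 - 6*s^5 - 122*s^4 + 12*s^3 + 82*s^2 - 114*s - 116)
That last expression is T(s); at s = 0 only the constant terms survive, so T(0) = 20/(-116) = -5/29.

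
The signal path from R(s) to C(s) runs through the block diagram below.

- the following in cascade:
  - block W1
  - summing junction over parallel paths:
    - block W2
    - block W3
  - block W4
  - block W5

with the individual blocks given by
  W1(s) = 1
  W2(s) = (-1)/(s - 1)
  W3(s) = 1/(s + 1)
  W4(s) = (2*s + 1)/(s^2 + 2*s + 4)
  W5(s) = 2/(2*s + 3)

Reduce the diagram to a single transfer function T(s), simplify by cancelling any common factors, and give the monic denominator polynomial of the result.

[1] add W2, W3 (parallel): (-2)/(s^2 - 1)
[2] combine W1, (W2+W3), W4, W5 in series: (-8*s - 4)/(2*s^5 + 7*s^4 + 12*s^3 + 5*s^2 - 14*s - 12)
No further cancellation is possible in the step-2 result, so that is T(s). Its denominator becomes monic after dividing by the leading coefficient 2.

Final answer: s^5 + 7*s^4/2 + 6*s^3 + 5*s^2/2 - 7*s - 6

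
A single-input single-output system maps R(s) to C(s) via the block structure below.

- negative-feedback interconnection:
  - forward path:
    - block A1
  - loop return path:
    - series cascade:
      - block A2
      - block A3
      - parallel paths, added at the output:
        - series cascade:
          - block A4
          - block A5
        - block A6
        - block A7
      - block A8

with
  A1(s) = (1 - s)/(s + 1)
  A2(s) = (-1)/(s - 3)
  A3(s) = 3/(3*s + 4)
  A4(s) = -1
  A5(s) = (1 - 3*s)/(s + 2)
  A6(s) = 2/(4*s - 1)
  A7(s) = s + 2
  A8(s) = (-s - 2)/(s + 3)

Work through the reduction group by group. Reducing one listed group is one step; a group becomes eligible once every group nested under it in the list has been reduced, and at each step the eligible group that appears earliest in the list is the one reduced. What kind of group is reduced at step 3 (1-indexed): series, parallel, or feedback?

[1] reduce the series chain A4, A5
[2] reduce the parallel group (A4*A5), A6, A7
[3] cascade A2, A3, ((A4*A5)+A6+A7), A8
[4] apply the feedback formula to A1, (A2*A3*((A4*A5)+A6+A7)*A8)
Step 3: series.

Hence the answer: series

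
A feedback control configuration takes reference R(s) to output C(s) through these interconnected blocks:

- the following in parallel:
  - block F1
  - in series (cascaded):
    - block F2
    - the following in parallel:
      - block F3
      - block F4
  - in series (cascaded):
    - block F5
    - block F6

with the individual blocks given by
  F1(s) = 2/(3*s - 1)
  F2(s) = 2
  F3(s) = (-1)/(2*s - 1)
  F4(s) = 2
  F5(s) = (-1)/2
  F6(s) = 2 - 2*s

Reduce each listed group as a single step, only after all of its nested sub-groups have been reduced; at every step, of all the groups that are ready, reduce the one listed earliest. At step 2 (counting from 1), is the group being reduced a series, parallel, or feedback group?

Step 1: parallel reduction of F3, F4
Step 2: series reduction of F2, (F3+F4)
Step 3: combine F5, F6 in series
Step 4: sum the parallel branches F1, (F2*(F3+F4)), (F5*F6)
At step 2 the group reduced is series.

Therefore the answer is series.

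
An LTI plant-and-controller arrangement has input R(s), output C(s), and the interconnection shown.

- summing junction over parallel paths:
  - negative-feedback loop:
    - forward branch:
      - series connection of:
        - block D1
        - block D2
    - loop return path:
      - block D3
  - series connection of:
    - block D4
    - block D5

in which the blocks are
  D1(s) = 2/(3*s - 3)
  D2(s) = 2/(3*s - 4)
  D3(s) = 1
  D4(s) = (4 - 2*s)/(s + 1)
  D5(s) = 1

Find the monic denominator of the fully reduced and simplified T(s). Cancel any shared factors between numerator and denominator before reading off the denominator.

The answer is s^3 - 4*s^2/3 - 5*s/9 + 16/9.

Reasoning:
Step 1. series reduction of D1, D2, giving 4/(9*s^2 - 21*s + 12)
Step 2. feedback reduction of (D1*D2), D3, giving 4/(9*s^2 - 21*s + 16)
Step 3. series reduction of D4, D5, giving (4 - 2*s)/(s + 1)
Step 4. combine [(D1*D2)/(1+(D1*D2)*D3)], (D4*D5) in parallel, giving (-18*s^3 + 78*s^2 - 112*s + 68)/(9*s^3 - 12*s^2 - 5*s + 16)
The result of step 4 is T(s) in lowest terms. Its denominator has leading coefficient 9; dividing the denominator through by 9 makes it monic.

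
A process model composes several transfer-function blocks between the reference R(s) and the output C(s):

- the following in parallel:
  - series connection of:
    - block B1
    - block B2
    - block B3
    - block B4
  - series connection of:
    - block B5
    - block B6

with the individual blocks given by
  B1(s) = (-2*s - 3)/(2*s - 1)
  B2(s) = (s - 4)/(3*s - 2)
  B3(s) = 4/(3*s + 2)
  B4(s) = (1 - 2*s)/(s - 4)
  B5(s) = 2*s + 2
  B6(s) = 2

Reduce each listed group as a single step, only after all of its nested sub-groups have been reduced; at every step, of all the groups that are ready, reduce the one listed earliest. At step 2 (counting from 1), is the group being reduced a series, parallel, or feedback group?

Step 1: cascade B1, B2, B3, B4
Step 2: cascade B5, B6
Step 3: reduce the parallel group (B1*B2*B3*B4), (B5*B6)
The group at step 2 is a series group.

Hence the answer: series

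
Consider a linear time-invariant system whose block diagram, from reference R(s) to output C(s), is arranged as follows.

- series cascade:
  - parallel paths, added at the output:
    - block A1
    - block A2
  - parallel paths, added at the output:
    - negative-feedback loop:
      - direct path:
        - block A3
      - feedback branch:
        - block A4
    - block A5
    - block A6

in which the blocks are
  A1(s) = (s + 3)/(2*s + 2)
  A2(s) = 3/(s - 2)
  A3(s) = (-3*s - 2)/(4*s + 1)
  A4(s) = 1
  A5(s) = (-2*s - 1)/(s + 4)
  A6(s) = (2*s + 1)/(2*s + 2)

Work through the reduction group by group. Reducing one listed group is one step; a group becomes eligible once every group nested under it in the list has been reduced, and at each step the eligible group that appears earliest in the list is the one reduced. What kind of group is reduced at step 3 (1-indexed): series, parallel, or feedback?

1. parallel reduction of A1, A2
2. collapse the loop (A3 forward, A4 return)
3. parallel reduction of [A3/(1+A3*A4)], A5, A6
4. cascade (A1+A2), ([A3/(1+A3*A4)]+A5+A6)
At step 3 the group reduced is parallel.

Final answer: parallel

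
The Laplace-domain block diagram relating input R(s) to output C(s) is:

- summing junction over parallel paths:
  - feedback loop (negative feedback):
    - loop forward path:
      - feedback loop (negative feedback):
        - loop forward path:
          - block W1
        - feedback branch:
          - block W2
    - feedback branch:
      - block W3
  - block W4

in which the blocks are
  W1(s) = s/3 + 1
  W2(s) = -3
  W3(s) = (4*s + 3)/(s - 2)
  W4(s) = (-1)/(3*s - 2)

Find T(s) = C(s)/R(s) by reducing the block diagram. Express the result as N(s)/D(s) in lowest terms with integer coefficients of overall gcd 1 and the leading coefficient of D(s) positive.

Step 1: close the feedback loop around W1, W2: (-s - 3)/(3*s + 6)
Step 2: apply the feedback formula to [W1/(1+W1*W2)], W3: (s^2 + s - 6)/(s^2 + 15*s + 21)
Step 3: parallel reduction of [[W1/(1+W1*W2)]/(1+[W1/(1+W1*W2)]*W3)], W4, giving the overall T(s)

Therefore the answer is (3*s^3 - 35*s - 9)/(3*s^3 + 43*s^2 + 33*s - 42).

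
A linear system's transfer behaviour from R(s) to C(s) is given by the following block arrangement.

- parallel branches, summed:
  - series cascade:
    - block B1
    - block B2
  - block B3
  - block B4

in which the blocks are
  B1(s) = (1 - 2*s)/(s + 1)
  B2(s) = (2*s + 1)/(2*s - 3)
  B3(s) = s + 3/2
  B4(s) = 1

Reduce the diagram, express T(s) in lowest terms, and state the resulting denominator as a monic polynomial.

Reducing step by step:

(1) reduce the series chain B1, B2: (1 - 4*s^2)/(2*s^2 - s - 3)
(2) reduce the parallel group (B1*B2), B3, B4: (4*s^3 - 11*s - 13)/(4*s^2 - 2*s - 6)
Step 2 gives the fully reduced T(s), with no common factor left to cancel. The denominator's leading coefficient is 4, so divide each of its coefficients by 4 to get the monic form.

Answer: s^2 - s/2 - 3/2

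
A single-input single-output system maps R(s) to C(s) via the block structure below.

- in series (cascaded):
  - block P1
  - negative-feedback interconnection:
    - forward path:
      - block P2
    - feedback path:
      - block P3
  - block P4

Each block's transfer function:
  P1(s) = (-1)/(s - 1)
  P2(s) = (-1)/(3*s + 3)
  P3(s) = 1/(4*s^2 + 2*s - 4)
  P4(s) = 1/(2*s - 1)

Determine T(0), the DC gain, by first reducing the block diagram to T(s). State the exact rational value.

Answer: 4/13

Working:
[1] close the feedback loop around P2, P3; result (-4*s^2 - 2*s + 4)/(12*s^3 + 18*s^2 - 6*s - 13)
[2] series reduction of P1, [P2/(1+P2*P3)], P4; result (4*s^2 + 2*s - 4)/(24*s^5 - 54*s^3 + 10*s^2 + 33*s - 13)
That last expression is T(s); at s = 0 only the constant terms survive, so T(0) = -4/(-13) = 4/13.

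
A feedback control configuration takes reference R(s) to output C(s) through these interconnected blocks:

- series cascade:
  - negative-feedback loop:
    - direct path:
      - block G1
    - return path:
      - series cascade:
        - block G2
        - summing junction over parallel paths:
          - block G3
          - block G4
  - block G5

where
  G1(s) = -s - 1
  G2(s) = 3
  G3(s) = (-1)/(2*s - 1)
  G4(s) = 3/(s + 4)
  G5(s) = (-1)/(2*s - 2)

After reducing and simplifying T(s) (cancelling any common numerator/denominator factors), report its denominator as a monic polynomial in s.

Answer: s^3 - 2*s^2 - 4*s/13 + 17/13

Working:
Step 1. parallel reduction of G3, G4 gives (5*s - 7)/(2*s^2 + 7*s - 4)
Step 2. cascade G2, (G3+G4) gives (15*s - 21)/(2*s^2 + 7*s - 4)
Step 3. reduce the feedback loop with forward G1 and return (G2*(G3+G4)) gives (2*s^3 + 9*s^2 + 3*s - 4)/(13*s^2 - 13*s - 17)
Step 4. reduce the series chain [G1/(1+G1*(G2*(G3+G4)))], G5 gives (-2*s^3 - 9*s^2 - 3*s + 4)/(26*s^3 - 52*s^2 - 8*s + 34)
No further cancellation is possible in the step-4 result, so that is T(s). Its denominator becomes monic after dividing by the leading coefficient 26.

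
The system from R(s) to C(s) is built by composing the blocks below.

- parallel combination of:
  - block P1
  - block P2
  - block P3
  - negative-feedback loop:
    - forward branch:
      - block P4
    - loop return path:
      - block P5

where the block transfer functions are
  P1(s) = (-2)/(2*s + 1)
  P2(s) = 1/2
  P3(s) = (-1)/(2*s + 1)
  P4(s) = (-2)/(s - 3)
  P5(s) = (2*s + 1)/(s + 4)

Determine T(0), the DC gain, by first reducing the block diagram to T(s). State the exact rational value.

Reducing step by step:

Step 1 - feedback reduction of P4, P5 gives (-2*s - 8)/(s^2 - 3*s - 14)
Step 2 - add P1, P2, P3, [P4/(1+P4*P5)] (parallel) gives (2*s^3 - 19*s^2 - 49*s + 54)/(4*s^3 - 10*s^2 - 62*s - 28)
That last expression is T(s); at s = 0 only the constant terms survive, so T(0) = 54/(-28) = -27/14.

Answer: -27/14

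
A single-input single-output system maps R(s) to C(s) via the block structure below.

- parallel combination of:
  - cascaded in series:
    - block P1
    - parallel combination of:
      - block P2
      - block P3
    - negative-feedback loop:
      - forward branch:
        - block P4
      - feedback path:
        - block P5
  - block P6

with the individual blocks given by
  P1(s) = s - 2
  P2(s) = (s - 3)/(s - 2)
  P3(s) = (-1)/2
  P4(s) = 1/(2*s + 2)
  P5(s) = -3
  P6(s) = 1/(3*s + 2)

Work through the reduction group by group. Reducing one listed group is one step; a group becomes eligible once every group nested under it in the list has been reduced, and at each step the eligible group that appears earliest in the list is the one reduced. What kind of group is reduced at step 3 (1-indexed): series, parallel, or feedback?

(1) combine P2, P3 in parallel
(2) close the feedback loop around P4, P5
(3) cascade P1, (P2+P3), [P4/(1+P4*P5)]
(4) sum the parallel branches (P1*(P2+P3)*[P4/(1+P4*P5)]), P6
So the answer for step 3 is series.

Therefore the answer is series.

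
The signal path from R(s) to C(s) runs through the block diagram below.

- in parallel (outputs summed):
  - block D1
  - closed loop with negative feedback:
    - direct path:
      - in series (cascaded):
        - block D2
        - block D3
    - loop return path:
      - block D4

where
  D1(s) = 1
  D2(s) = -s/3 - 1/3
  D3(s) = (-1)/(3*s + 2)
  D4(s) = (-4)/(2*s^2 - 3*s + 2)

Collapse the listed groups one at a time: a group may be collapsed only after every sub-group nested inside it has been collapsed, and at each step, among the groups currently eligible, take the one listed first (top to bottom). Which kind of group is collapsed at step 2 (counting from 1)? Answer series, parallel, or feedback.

Reducing step by step:

Step 1. combine D2, D3 in series
Step 2. collapse the loop ((D2*D3) forward, D4 return)
Step 3. parallel reduction of D1, [(D2*D3)/(1+(D2*D3)*D4)]
So the answer for step 2 is feedback.

Answer: feedback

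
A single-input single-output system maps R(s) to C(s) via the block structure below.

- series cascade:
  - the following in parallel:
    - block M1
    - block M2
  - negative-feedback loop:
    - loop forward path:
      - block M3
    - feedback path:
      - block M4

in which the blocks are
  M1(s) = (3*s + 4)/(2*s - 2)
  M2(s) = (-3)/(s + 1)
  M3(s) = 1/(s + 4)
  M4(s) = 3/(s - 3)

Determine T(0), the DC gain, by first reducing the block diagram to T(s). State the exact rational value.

Answer: -5/3

Working:
1. parallel reduction of M1, M2 -> (3*s^2 + s + 10)/(2*s^2 - 2)
2. apply the feedback formula to M3, M4 -> (s - 3)/(s^2 + s - 9)
3. series reduction of (M1+M2), [M3/(1+M3*M4)] -> (3*s^3 - 8*s^2 + 7*s - 30)/(2*s^4 + 2*s^3 - 20*s^2 - 2*s + 18)
Step 3 gives the overall T(s). Then T(0) = -30/18 = -5/3.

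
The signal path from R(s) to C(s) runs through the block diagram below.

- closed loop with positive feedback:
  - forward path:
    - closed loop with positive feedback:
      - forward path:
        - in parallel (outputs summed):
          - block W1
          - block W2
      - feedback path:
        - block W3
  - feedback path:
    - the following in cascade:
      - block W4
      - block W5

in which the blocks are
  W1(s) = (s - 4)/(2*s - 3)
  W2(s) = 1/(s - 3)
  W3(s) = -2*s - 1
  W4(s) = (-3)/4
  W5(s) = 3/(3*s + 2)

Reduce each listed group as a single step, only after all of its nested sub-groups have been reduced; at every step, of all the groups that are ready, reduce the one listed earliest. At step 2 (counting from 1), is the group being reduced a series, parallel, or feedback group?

Reducing step by step:

(1) add W1, W2 (parallel)
(2) feedback reduction of (W1+W2), W3
(3) cascade W4, W5
(4) close the feedback loop around [(W1+W2)/(1-(W1+W2)*W3)], (W4*W5)
At step 2 the group reduced is feedback.

Answer: feedback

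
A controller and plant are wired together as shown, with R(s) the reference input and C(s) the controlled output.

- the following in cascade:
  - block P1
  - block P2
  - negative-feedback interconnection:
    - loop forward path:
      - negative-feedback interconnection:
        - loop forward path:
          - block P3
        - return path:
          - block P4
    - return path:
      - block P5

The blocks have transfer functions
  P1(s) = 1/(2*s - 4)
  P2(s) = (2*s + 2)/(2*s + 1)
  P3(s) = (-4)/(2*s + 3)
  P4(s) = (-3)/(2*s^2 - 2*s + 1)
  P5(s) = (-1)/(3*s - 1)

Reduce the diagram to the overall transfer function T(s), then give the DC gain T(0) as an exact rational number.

(1) collapse the loop (P3 forward, P4 return); result (-8*s^2 + 8*s - 4)/(4*s^3 + 2*s^2 - 4*s + 15)
(2) feedback reduction of [P3/(1+P3*P4)], P5; result (-24*s^3 + 32*s^2 - 20*s + 4)/(12*s^4 + 2*s^3 - 6*s^2 + 41*s - 11)
(3) combine P1, P2, [[P3/(1+P3*P4)]/(1+[P3/(1+P3*P4)]*P5)] in series; result (-24*s^4 + 8*s^3 + 12*s^2 - 16*s + 4)/(24*s^6 - 32*s^5 - 42*s^4 + 96*s^3 - 133*s^2 - 49*s + 22)
The step-3 result is T(s). Setting s = 0: T(0) = 4/22 = 2/11.

Hence the answer: 2/11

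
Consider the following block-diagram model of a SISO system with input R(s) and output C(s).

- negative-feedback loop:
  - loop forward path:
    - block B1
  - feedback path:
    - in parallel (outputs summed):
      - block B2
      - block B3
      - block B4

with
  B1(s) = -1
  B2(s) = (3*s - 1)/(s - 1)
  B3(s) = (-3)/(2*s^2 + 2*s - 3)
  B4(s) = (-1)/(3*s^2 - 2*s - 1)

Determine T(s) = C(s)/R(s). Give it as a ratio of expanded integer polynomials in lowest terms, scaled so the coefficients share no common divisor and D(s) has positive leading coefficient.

First reduce the diagram to T(s).

1. reduce the parallel group B2, B3, B4: (18*s^4 + 18*s^3 - 40*s^2 + 2*s + 9)/(6*s^4 + 2*s^3 - 15*s^2 + 4*s + 3)
2. feedback reduction of B1, (B2+B3+B4), which is the overall transfer function T(s) = C(s)/R(s) in lowest terms

Answer: (6*s^4 + 2*s^3 - 15*s^2 + 4*s + 3)/(12*s^4 + 16*s^3 - 25*s^2 - 2*s + 6)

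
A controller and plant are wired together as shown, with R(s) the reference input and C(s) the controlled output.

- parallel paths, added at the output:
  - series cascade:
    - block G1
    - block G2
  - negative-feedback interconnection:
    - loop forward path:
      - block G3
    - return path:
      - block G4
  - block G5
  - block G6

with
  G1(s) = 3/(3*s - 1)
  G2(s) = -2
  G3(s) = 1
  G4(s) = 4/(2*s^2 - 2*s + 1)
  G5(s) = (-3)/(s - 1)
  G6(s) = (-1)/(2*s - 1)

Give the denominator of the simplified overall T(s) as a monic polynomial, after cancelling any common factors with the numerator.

Answer: s^5 - 17*s^4/6 + 16*s^3/3 - 23*s^2/4 + 8*s/3 - 5/12

Working:
Step 1: combine G1, G2 in series: (-6)/(3*s - 1)
Step 2: collapse the loop (G3 forward, G4 return): (2*s^2 - 2*s + 1)/(2*s^2 - 2*s + 5)
Step 3: parallel reduction of (G1*G2), [G3/(1+G3*G4)], G5, G6: (12*s^5 - 100*s^4 + 180*s^3 - 284*s^2 + 213*s - 51)/(12*s^5 - 34*s^4 + 64*s^3 - 69*s^2 + 32*s - 5)
Step 3 gives the fully reduced T(s), with no common factor left to cancel. The denominator's leading coefficient is 12, so divide each of its coefficients by 12 to get the monic form.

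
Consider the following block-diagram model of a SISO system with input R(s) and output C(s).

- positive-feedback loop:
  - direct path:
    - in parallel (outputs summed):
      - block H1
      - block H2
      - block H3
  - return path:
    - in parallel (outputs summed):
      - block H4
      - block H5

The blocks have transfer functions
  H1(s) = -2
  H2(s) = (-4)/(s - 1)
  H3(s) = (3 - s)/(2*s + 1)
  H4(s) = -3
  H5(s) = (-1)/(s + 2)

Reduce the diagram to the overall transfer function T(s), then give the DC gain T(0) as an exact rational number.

Reducing step by step:

Step 1: reduce the parallel group H1, H2, H3; result (-5*s^2 - 2*s - 5)/(2*s^2 - s - 1)
Step 2: parallel reduction of H4, H5; result (-3*s - 7)/(s + 2)
Step 3: reduce the feedback loop with forward (H1+H2+H3) and return (H4+H5); result (5*s^3 + 12*s^2 + 9*s + 10)/(13*s^3 + 38*s^2 + 32*s + 37)
Evaluating the step-3 result (the overall T(s)) at s = 0 gives T(0) = 10/37.

Answer: 10/37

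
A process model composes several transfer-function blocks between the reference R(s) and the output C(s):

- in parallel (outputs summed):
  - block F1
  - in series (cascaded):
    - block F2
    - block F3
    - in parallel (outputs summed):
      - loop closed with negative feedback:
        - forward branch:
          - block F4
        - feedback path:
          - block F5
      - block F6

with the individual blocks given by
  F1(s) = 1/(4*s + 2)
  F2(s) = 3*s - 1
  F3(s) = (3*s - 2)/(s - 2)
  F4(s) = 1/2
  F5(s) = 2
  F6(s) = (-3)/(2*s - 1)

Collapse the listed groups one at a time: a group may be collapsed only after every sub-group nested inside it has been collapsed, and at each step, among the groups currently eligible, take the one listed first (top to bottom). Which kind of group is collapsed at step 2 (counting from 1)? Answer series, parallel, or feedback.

Reducing step by step:

(1) apply the feedback formula to F4, F5
(2) parallel reduction of [F4/(1+F4*F5)], F6
(3) multiply F2, F3, ([F4/(1+F4*F5)]+F6) (series)
(4) parallel reduction of F1, (F2*F3*([F4/(1+F4*F5)]+F6))
So the answer for step 2 is parallel.

Answer: parallel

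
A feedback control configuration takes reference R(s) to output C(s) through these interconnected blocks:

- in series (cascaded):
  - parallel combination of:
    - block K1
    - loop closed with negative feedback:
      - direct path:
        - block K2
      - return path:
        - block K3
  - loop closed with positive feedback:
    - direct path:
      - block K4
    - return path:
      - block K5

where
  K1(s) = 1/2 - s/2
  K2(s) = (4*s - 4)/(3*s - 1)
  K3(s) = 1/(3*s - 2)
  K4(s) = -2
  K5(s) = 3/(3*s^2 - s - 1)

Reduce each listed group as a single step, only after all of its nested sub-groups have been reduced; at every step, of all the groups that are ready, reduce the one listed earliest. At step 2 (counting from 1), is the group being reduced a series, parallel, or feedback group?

Step 1. apply the feedback formula to K2, K3
Step 2. parallel reduction of K1, [K2/(1+K2*K3)]
Step 3. feedback reduction of K4, K5
Step 4. combine (K1+[K2/(1+K2*K3)]), [K4/(1-K4*K5)] in series
Step 2 collapses a parallel group.

Answer: parallel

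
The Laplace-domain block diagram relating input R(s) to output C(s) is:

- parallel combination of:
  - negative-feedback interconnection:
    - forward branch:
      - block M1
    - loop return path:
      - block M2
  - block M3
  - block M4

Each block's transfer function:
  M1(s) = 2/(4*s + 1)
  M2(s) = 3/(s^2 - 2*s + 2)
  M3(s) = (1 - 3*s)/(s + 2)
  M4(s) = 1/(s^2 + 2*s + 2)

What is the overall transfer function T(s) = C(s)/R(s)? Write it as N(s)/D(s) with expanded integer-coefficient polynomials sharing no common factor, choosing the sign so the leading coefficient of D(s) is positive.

First reduce the diagram to T(s).

Step 1 - feedback reduction of M1, M2 gives (2*s^2 - 4*s + 4)/(4*s^3 - 7*s^2 + 6*s + 8)
Step 2 - sum the parallel branches [M1/(1+M1*M2)], M3, M4, which is the overall transfer function T(s) = C(s)/R(s) in lowest terms

Answer: (-12*s^6 + 3*s^5 + 9*s^4 - 17*s^3 - 86*s^2 + 8*s + 48)/(4*s^6 + 9*s^5 + 2*s^4 + 6*s^3 + 40*s^2 + 72*s + 32)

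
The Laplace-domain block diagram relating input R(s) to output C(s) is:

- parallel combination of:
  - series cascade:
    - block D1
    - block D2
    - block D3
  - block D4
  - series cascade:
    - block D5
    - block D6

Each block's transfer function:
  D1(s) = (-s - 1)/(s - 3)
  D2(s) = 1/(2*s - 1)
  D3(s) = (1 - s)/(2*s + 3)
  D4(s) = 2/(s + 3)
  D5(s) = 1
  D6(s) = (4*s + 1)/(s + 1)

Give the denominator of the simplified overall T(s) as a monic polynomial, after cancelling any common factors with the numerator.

Answer: s^5 + 2*s^4 - 35*s^3/4 - 75*s^2/4 - 9*s/4 + 27/4

Working:
Step 1: cascade D1, D2, D3; result (s^2 - 1)/(4*s^3 - 8*s^2 - 15*s + 9)
Step 2: reduce the series chain D5, D6; result (4*s + 1)/(s + 1)
Step 3: sum the parallel branches (D1*D2*D3), D4, (D5*D6); result (16*s^5 + 29*s^4 - 156*s^3 - 227*s^2 + 56*s + 42)/(4*s^5 + 8*s^4 - 35*s^3 - 75*s^2 - 9*s + 27)
That last expression is T(s), already simplified. Scaling its denominator by 1/4 (the reciprocal of the leading coefficient) yields the monic denominator.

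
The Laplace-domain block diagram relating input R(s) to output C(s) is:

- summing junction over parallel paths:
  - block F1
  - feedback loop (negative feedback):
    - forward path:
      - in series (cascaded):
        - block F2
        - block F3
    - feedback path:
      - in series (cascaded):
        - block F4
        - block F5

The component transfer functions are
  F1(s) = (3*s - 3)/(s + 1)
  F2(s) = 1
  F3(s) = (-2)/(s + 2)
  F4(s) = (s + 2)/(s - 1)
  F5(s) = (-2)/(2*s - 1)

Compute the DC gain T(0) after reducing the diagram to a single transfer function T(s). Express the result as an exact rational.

Reducing step by step:

Step 1. reduce the series chain F2, F3 gives (-2)/(s + 2)
Step 2. series reduction of F4, F5 gives (-2*s - 4)/(2*s^2 - 3*s + 1)
Step 3. apply the feedback formula to (F2*F3), (F4*F5) gives (-4*s^2 + 6*s - 2)/(2*s^3 + s^2 - s + 10)
Step 4. combine F1, [(F2*F3)/(1+(F2*F3)*(F4*F5))] in parallel gives (6*s^4 - 7*s^3 - 4*s^2 + 37*s - 32)/(2*s^4 + 3*s^3 + 9*s + 10)
Step 4 gives the overall T(s). Then T(0) = -32/10 = -16/5.

Answer: -16/5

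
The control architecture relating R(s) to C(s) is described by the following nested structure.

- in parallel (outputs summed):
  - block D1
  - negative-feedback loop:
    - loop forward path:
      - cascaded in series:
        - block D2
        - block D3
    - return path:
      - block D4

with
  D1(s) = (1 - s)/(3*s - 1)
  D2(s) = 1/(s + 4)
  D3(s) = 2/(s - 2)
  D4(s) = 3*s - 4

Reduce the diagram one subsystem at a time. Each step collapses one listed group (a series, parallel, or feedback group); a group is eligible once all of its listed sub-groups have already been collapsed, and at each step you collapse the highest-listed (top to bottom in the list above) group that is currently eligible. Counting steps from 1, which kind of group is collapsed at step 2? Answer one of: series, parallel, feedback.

(1) multiply D2, D3 (series)
(2) collapse the loop ((D2*D3) forward, D4 return)
(3) reduce the parallel group D1, [(D2*D3)/(1+(D2*D3)*D4)]
At step 2 the group reduced is feedback.

Therefore the answer is feedback.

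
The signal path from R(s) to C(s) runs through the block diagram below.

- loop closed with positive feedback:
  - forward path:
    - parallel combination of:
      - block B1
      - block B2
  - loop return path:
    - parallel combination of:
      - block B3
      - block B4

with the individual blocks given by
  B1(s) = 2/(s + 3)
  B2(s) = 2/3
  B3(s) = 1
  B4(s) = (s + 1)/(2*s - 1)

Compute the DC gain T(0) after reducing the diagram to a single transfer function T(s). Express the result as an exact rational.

Step 1. combine B1, B2 in parallel: (2*s + 12)/(3*s + 9)
Step 2. sum the parallel branches B3, B4: (3*s)/(2*s - 1)
Step 3. feedback reduction of (B1+B2), (B3+B4): (-4*s^2 - 22*s + 12)/(21*s + 9)
Step 3 gives the overall T(s). Then T(0) = 12/9 = 4/3.

Therefore the answer is 4/3.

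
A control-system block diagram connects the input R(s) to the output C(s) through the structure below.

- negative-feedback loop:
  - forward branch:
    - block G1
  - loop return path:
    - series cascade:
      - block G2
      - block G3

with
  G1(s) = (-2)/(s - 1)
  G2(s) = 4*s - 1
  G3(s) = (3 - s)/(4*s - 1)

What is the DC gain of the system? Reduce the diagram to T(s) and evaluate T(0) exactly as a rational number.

1. reduce the series chain G2, G3 -> 3 - s
2. collapse the loop (G1 forward, (G2*G3) return) -> (-2)/(3*s - 7)
The step-2 result is T(s). Setting s = 0: T(0) = -2/(-7) = 2/7.

Answer: 2/7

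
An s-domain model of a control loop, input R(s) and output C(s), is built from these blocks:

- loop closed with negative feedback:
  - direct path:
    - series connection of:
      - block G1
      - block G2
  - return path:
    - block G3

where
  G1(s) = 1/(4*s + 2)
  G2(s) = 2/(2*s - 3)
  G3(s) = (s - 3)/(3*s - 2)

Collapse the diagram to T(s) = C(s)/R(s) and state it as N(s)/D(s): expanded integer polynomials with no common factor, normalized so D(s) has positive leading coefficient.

Step 1. multiply G1, G2 (series); result 1/(4*s^2 - 4*s - 3)
Step 2. close the feedback loop around (G1*G2), G3, giving the overall T(s)

Answer: (3*s - 2)/(12*s^3 - 20*s^2 + 3)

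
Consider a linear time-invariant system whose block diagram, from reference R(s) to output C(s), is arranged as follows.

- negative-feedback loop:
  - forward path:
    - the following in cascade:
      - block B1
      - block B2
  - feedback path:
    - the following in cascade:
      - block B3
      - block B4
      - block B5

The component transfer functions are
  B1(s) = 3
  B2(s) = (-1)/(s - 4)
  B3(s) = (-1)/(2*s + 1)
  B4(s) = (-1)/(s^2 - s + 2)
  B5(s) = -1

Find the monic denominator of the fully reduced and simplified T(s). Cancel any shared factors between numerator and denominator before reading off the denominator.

Reducing step by step:

Step 1: combine B1, B2 in series -> (-3)/(s - 4)
Step 2: reduce the series chain B3, B4, B5 -> (-1)/(2*s^3 - s^2 + 3*s + 2)
Step 3: apply the feedback formula to (B1*B2), (B3*B4*B5) -> (-6*s^3 + 3*s^2 - 9*s - 6)/(2*s^4 - 9*s^3 + 7*s^2 - 10*s - 5)
That last expression is T(s), already simplified. Scaling its denominator by 1/2 (the reciprocal of the leading coefficient) yields the monic denominator.

Answer: s^4 - 9*s^3/2 + 7*s^2/2 - 5*s - 5/2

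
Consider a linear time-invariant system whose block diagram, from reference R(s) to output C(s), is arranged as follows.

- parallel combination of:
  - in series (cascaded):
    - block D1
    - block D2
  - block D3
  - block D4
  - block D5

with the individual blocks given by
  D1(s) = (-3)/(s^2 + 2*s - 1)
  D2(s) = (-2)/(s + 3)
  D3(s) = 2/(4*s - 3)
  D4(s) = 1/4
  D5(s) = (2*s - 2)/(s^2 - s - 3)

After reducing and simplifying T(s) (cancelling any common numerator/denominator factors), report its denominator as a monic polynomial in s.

The answer is s^6 + 13*s^5/4 - 6*s^4 - 83*s^3/4 + 21*s^2/4 + 18*s - 27/4.

Reasoning:
Step 1. cascade D1, D2 = 6/(s^3 + 5*s^2 + 5*s - 3)
Step 2. reduce the parallel group (D1*D2), D3, D4, D5 = (4*s^6 + 53*s^5 + 112*s^4 - 107*s^3 - 587*s^2 + 48*s + 189)/(16*s^6 + 52*s^5 - 96*s^4 - 332*s^3 + 84*s^2 + 288*s - 108)
The result of step 2 is T(s) in lowest terms. Its denominator has leading coefficient 16; dividing the denominator through by 16 makes it monic.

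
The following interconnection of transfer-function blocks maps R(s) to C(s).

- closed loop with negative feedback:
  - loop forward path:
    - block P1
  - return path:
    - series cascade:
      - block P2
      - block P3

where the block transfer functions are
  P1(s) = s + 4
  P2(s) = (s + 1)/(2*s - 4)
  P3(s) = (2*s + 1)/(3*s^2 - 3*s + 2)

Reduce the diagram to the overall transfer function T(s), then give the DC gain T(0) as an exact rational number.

Reducing step by step:

Step 1: combine P2, P3 in series gives (2*s^2 + 3*s + 1)/(6*s^3 - 18*s^2 + 16*s - 8)
Step 2: apply the feedback formula to P1, (P2*P3) gives (6*s^4 + 6*s^3 - 56*s^2 + 56*s - 32)/(8*s^3 - 7*s^2 + 29*s - 4)
That last expression is T(s); at s = 0 only the constant terms survive, so T(0) = -32/(-4) = 8.

Answer: 8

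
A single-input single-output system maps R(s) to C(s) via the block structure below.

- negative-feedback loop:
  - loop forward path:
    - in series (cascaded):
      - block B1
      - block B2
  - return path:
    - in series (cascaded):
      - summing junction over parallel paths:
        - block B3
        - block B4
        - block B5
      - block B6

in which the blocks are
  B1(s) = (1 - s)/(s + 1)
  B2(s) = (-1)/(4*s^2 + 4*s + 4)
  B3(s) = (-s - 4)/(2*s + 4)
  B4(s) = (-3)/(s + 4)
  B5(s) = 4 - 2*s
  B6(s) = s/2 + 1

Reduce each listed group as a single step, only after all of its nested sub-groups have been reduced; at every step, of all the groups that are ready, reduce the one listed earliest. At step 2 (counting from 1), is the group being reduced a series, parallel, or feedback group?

[1] reduce the series chain B1, B2
[2] sum the parallel branches B3, B4, B5
[3] multiply (B3+B4+B5), B6 (series)
[4] reduce the feedback loop with forward (B1*B2) and return ((B3+B4+B5)*B6)
So the answer for step 2 is parallel.

Therefore the answer is parallel.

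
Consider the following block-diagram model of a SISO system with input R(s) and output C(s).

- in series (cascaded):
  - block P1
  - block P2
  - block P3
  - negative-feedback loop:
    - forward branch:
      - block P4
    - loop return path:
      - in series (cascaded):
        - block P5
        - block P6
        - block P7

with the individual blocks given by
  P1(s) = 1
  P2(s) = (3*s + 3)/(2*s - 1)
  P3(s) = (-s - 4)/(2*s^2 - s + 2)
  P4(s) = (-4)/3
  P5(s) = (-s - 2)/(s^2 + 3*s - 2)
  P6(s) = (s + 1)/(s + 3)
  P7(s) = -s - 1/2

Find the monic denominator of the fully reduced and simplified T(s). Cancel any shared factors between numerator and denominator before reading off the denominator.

(1) combine P5, P6, P7 in series: (2*s^3 + 7*s^2 + 7*s + 2)/(2*s^3 + 12*s^2 + 14*s - 12)
(2) reduce the feedback loop with forward P4 and return (P5*P6*P7): (4*s^3 + 24*s^2 + 28*s - 24)/(s^3 - 4*s^2 - 7*s + 22)
(3) combine P1, P2, P3, [P4/(1+P4*(P5*P6*P7))] in series: (-12*s^5 - 132*s^4 - 492*s^3 - 636*s^2 + 24*s + 288)/(4*s^6 - 20*s^5 - 7*s^4 + 94*s^3 - 115*s^2 + 124*s - 44)
T(s) is the step-3 result (common factors already cancelled). Leading coefficient of the denominator: 4. Divide through by 4 for the monic polynomial.

Final answer: s^6 - 5*s^5 - 7*s^4/4 + 47*s^3/2 - 115*s^2/4 + 31*s - 11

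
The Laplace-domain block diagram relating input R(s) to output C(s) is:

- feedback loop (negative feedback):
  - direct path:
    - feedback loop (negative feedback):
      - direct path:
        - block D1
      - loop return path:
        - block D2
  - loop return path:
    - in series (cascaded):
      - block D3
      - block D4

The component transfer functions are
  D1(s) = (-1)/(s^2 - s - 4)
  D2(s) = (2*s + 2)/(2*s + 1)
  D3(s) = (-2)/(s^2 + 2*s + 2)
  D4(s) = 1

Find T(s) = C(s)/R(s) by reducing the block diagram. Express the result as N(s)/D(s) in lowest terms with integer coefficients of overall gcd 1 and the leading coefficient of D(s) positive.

First reduce the diagram to T(s).

(1) feedback reduction of D1, D2, giving (-2*s - 1)/(2*s^3 - s^2 - 11*s - 6)
(2) combine D3, D4 in series, giving (-2)/(s^2 + 2*s + 2)
(3) apply the feedback formula to [D1/(1+D1*D2)], (D3*D4) - this is the overall T(s), already in the required normalized form

Answer: (-2*s^3 - 5*s^2 - 6*s - 2)/(2*s^5 + 3*s^4 - 9*s^3 - 30*s^2 - 30*s - 10)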